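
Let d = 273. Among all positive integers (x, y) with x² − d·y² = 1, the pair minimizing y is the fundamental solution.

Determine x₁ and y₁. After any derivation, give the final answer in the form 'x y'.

d=273: √d = [16; 1,1,10,1,1,32] (ℓ=6, even), read p_5/q_5
a_0=16:  p_0=16·1+0=16,  q_0=16·0+1=1
…
a_2=1:  p_2=1·17+16=33,  q_2=1·1+1=2
a_3=10:  p_3=10·33+17=347,  q_3=10·2+1=21
a_4=1:  p_4=1·347+33=380,  q_4=1·21+2=23
a_5=1:  p_5=1·380+347=727,  q_5=1·23+21=44
(x₁, y₁) = (727, 44);  727² − 273·44² = 1 ✓

727 44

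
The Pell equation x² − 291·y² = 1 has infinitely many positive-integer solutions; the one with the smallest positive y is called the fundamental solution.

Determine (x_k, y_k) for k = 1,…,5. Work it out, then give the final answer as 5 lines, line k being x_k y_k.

d=291: √d = [17; 17,34] (ℓ=2, even), read p_1/q_1
k=0  a_k=17  p_k/q_k = 17/1
k=1  a_k=17  p_k/q_k = 290/17
fundamental: x₁=290, y₁=17  (since 84100 − 291·289 = 1)
(290+17√291)^2 = 168199 + 9860√291
(290+17√291)^3 = 97555130 + 5718783√291
(290+17√291)^4 = 56581807201 + 3316884280√291
(290+17√291)^5 = 32817350621450 + 1923787163617√291

290 17
168199 9860
97555130 5718783
56581807201 3316884280
32817350621450 1923787163617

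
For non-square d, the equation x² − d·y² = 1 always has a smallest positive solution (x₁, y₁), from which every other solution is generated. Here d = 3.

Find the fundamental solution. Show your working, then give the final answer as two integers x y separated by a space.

2 1

[1; 1,2] for √3; ℓ=2 ⇒ convergent index 1
k=0  a_k=1  p_k/q_k = 1/1
k=1  a_k=1  p_k/q_k = 2/1
(x₁, y₁) = (2, 1);  2² − 3·1² = 1 ✓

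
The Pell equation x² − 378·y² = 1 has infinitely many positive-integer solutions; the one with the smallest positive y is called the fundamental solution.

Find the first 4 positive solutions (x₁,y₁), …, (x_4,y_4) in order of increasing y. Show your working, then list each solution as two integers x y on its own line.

8749 450
153090001 7874100
2678768828749 137781001350
46873096812360001 2410891953748200

d=378: √d = [19; 2,3,1,4,1,3,2,38] (ℓ=8, even), read p_7/q_7
k=0  a_k=19  p_k/q_k = 19/1
…
k=2  a_k=3  p_k/q_k = 136/7
k=3  a_k=1  p_k/q_k = 175/9
k=4  a_k=4  p_k/q_k = 836/43
k=5  a_k=1  p_k/q_k = 1011/52
k=6  a_k=3  p_k/q_k = 3869/199
k=7  a_k=2  p_k/q_k = 8749/450
(x₁, y₁) = (8749, 450);  8749² − 378·450² = 1 ✓
(x_2, y_2) = (8749·8749 + 378·450·450, 8749·450 + 450·8749) = (153090001, 7874100)
(x_3, y_3) = (8749·153090001 + 378·450·7874100, 8749·7874100 + 450·153090001) = (2678768828749, 137781001350)
(x_4, y_4) = (8749·2678768828749 + 378·450·137781001350, 8749·137781001350 + 450·2678768828749) = (46873096812360001, 2410891953748200)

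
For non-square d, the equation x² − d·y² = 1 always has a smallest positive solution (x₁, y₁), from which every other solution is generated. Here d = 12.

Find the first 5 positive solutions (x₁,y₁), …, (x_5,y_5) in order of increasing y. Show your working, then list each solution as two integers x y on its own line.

√12 = [3; 2,6, …], period ℓ=2 (even) → k=1
i=0: a=3 ⇒ p=3, q=1
i=1: a=2 ⇒ p=7, q=2
(x₁, y₁) = (7, 2);  7² − 12·2² = 1 ✓
n=2: (7,2)∘(7,2) = (7·7+12·2·2, 7·2+2·7) = (97,28)
n=3: (97,28)∘(7,2) = (7·97+12·2·28, 7·28+2·97) = (1351,390)
n=4: (1351,390)∘(7,2) = (7·1351+12·2·390, 7·390+2·1351) = (18817,5432)
n=5: (18817,5432)∘(7,2) = (7·18817+12·2·5432, 7·5432+2·18817) = (262087,75658)

7 2
97 28
1351 390
18817 5432
262087 75658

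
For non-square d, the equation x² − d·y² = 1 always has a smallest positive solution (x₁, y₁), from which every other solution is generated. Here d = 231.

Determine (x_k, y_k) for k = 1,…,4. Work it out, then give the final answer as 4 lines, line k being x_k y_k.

√231 = [15; 5,30, …], period ℓ=2 (even) → k=1
step 0: (15, 1)  from 15·(1,0) + (0,1)
step 1: (76, 5)  from 5·(15,1) + (1,0)
(x₁, y₁) = (76, 5);  76² − 231·5² = 1 ✓
(76+5√231)^2 = 11551 + 760√231
(76+5√231)^3 = 1755676 + 115515√231
(76+5√231)^4 = 266851201 + 17557520√231

76 5
11551 760
1755676 115515
266851201 17557520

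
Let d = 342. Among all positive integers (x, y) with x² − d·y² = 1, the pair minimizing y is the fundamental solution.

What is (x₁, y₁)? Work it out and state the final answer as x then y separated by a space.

37 2

[18; 2,36] for √342; ℓ=2 ⇒ convergent index 1
i=0: a=18 ⇒ p=18, q=1
i=1: a=2 ⇒ p=37, q=2
fundamental: x₁=37, y₁=2  (since 1369 − 342·4 = 1)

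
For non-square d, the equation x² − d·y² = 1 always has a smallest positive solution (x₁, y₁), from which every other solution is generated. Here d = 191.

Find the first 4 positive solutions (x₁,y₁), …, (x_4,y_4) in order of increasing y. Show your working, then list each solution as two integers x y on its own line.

√191 → a₀=13, period (1,4,1,1,3,…,4,1,26); ℓ=16 even so k=15
a_0=13:  p_0=13·1+0=13,  q_0=13·0+1=1
…
a_4=1:  p_4=1·83+69=152,  q_4=1·6+5=11
…
a_6=2:  p_6=2·539+152=1230,  q_6=2·39+11=89
a_7=2:  p_7=2·1230+539=2999,  q_7=2·89+39=217
…
a_9=2:  p_9=2·40217+2999=83433,  q_9=2·2910+217=6037
…
a_11=3:  p_11=3·207083+83433=704682,  q_11=3·14984+6037=50989
…
a_14=4:  p_14=4·1616447+911765=7377553,  q_14=4·116962+65973=533821
a_15=1:  p_15=1·7377553+1616447=8994000,  q_15=1·533821+116962=650783
(x₁, y₁) = (8994000, 650783);  8994000² − 191·650783² = 1 ✓
k=2:  x_2 = 8994000·8994000+191·650783·650783 = 161784071999999,  y_2 = 8994000·650783+650783·8994000 = 11706284604000
k=3:  x_3 = 8994000·161784071999999+191·650783·11706284604000 = 2910171887135973018000,  y_3 = 8994000·11706284604000+650783·161784071999999 = 210572647456751349217
k=4:  x_4 = 8994000·2910171887135973018000+191·650783·210572647456751349217 = 52348171905801720863712000001,  y_4 = 8994000·210572647456751349217+650783·2910171887135973018000 = 3787780782452031563430792000

8994000 650783
161784071999999 11706284604000
2910171887135973018000 210572647456751349217
52348171905801720863712000001 3787780782452031563430792000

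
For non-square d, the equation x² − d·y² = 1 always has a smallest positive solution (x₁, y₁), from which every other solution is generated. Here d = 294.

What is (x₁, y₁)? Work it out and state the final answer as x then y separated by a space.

√294 → a₀=17, period (6,1,4,1,6,34); ℓ=6 even so k=5
a_0=17:  p_0=17·1+0=17,  q_0=17·0+1=1
a_1=6:  p_1=6·17+1=103,  q_1=6·1+0=6
…
a_3=4:  p_3=4·120+103=583,  q_3=4·7+6=34
a_4=1:  p_4=1·583+120=703,  q_4=1·34+7=41
a_5=6:  p_5=6·703+583=4801,  q_5=6·41+34=280
fundamental: x₁=4801, y₁=280  (since 23049601 − 294·78400 = 1)

4801 280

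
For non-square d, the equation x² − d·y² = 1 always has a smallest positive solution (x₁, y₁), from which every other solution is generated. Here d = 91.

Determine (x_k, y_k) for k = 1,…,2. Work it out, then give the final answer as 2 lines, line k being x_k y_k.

[9; 1,1,5,1,5,1,1,18] for √91; ℓ=8 ⇒ convergent index 7
i=0: a=9 ⇒ p=9, q=1
…
i=3: a=5 ⇒ p=105, q=11
…
i=6: a=1 ⇒ p=849, q=89
i=7: a=1 ⇒ p=1574, q=165
(x₁, y₁) = (1574, 165);  1574² − 91·165² = 1 ✓
(1574+165√91)^2 = 4954951 + 519420√91

1574 165
4954951 519420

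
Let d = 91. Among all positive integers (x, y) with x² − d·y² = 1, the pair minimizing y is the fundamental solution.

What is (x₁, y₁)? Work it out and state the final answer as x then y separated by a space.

[9; 1,1,5,1,5,1,1,18] for √91; ℓ=8 ⇒ convergent index 7
i=0: a=9 ⇒ p=9, q=1
i=1: a=1 ⇒ p=10, q=1
…
i=6: a=1 ⇒ p=849, q=89
i=7: a=1 ⇒ p=1574, q=165
(x₁, y₁) = (1574, 165);  1574² − 91·165² = 1 ✓

1574 165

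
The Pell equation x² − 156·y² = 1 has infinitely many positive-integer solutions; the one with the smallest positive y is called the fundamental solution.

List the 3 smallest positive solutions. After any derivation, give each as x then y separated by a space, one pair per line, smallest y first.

√156 = [12; 2,24, …], period ℓ=2 (even) → k=1
step 0: (12, 1)  from 12·(1,0) + (0,1)
step 1: (25, 2)  from 2·(12,1) + (1,0)
(x₁, y₁) = (25, 2);  25² − 156·2² = 1 ✓
(25+2√156)^2 = 1249 + 100√156
(25+2√156)^3 = 62425 + 4998√156

25 2
1249 100
62425 4998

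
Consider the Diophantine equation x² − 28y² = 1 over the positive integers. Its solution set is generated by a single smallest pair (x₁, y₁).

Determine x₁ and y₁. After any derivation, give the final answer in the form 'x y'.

[5; 3,2,3,10] for √28; ℓ=4 ⇒ convergent index 3
step 0: (5, 1)  from 5·(1,0) + (0,1)
…
step 2: (37, 7)  from 2·(16,3) + (5,1)
step 3: (127, 24)  from 3·(37,7) + (16,3)
(x₁, y₁) = (127, 24);  127² − 28·24² = 1 ✓

127 24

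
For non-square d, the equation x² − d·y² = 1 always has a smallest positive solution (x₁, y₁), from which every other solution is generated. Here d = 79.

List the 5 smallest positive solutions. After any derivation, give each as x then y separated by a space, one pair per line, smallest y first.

80 9
12799 1440
2047760 230391
327628801 36861120
52418560400 5897548809

√79 = [8; 1,7,1,16, …], period ℓ=4 (even) → k=3
i=0: a=8 ⇒ p=8, q=1
…
i=2: a=7 ⇒ p=71, q=8
i=3: a=1 ⇒ p=80, q=9
(x₁, y₁) = (80, 9);  80² − 79·9² = 1 ✓
n=2: (80,9)∘(80,9) = (80·80+79·9·9, 80·9+9·80) = (12799,1440)
n=3: (12799,1440)∘(80,9) = (80·12799+79·9·1440, 80·1440+9·12799) = (2047760,230391)
n=4: (2047760,230391)∘(80,9) = (80·2047760+79·9·230391, 80·230391+9·2047760) = (327628801,36861120)
n=5: (327628801,36861120)∘(80,9) = (80·327628801+79·9·36861120, 80·36861120+9·327628801) = (52418560400,5897548809)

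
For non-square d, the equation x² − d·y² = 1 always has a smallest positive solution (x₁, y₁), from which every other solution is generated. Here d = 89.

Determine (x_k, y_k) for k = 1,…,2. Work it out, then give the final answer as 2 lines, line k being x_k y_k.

500001 53000
500002000001 53000106000

[9; 2,3,3,2,18] for √89; ℓ=5 ⇒ convergent index 9
k=0  a_k=9  p_k/q_k = 9/1
…
k=7  a_k=3  p_k/q_k = 66019/6998
k=8  a_k=3  p_k/q_k = 216991/23001
k=9  a_k=2  p_k/q_k = 500001/53000
fundamental: x₁=500001, y₁=53000  (since 250001000001 − 89·2809000000 = 1)
(x_2, y_2) = (500001·500001 + 89·53000·53000, 500001·53000 + 53000·500001) = (500002000001, 53000106000)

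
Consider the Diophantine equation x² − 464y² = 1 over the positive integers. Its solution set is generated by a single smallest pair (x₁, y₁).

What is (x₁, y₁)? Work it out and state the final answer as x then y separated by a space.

9801 455

d=464: √d = [21; 1,1,5,1,1,1,5,1,1,42] (ℓ=10, even), read p_9/q_9
step 0: (21, 1)  from 21·(1,0) + (0,1)
…
step 5: (517, 24)  from 1·(280,13) + (237,11)
…
step 7: (4502, 209)  from 5·(797,37) + (517,24)
step 8: (5299, 246)  from 1·(4502,209) + (797,37)
step 9: (9801, 455)  from 1·(5299,246) + (4502,209)
fundamental: x₁=9801, y₁=455  (since 96059601 − 464·207025 = 1)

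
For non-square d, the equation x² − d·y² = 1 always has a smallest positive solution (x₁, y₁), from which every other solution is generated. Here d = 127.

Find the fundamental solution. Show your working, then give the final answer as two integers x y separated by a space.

4730624 419775

√127 → a₀=11, period (3,1,2,2,7,11,7,2,2,1,3,22); ℓ=12 even so k=11
k=0  a_k=11  p_k/q_k = 11/1
…
k=3  a_k=2  p_k/q_k = 124/11
…
k=6  a_k=11  p_k/q_k = 24218/2149
…
k=8  a_k=2  p_k/q_k = 367620/32621
…
k=10  a_k=1  p_k/q_k = 1274561/113099
k=11  a_k=3  p_k/q_k = 4730624/419775
fundamental: x₁=4730624, y₁=419775  (since 22378803429376 − 127·176211050625 = 1)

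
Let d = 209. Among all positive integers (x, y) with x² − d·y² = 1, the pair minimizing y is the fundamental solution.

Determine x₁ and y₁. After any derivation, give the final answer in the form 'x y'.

√209 → a₀=14, period (2,5,3,2,3,5,2,28); ℓ=8 even so k=7
a_0=14:  p_0=14·1+0=14,  q_0=14·0+1=1
…
a_4=2:  p_4=2·506+159=1171,  q_4=2·35+11=81
…
a_6=5:  p_6=5·4019+1171=21266,  q_6=5·278+81=1471
a_7=2:  p_7=2·21266+4019=46551,  q_7=2·1471+278=3220
(x₁, y₁) = (46551, 3220);  46551² − 209·3220² = 1 ✓

46551 3220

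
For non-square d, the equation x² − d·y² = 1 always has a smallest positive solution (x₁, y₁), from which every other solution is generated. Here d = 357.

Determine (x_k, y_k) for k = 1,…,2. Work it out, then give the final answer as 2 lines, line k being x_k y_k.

3401 180
23133601 1224360

[18; 1,8,2,8,1,36] for √357; ℓ=6 ⇒ convergent index 5
a_0=18:  p_0=18·1+0=18,  q_0=18·0+1=1
…
a_4=8:  p_4=8·359+170=3042,  q_4=8·19+9=161
a_5=1:  p_5=1·3042+359=3401,  q_5=1·161+19=180
fundamental: x₁=3401, y₁=180  (since 11566801 − 357·32400 = 1)
n=2: (3401,180)∘(3401,180) = (3401·3401+357·180·180, 3401·180+180·3401) = (23133601,1224360)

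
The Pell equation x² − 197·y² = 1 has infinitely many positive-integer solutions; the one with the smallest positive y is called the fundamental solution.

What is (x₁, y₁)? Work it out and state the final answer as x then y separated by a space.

393 28

√197 = [14; 28, …], period ℓ=1 (odd) → k=1
k=0  a_k=14  p_k/q_k = 14/1
k=1  a_k=28  p_k/q_k = 393/28
(x₁, y₁) = (393, 28);  393² − 197·28² = 1 ✓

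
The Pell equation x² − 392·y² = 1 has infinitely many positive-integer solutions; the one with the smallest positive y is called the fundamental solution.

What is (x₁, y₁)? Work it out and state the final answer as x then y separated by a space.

99 5

d=392: √d = [19; 1,3,1,38] (ℓ=4, even), read p_3/q_3
a_0=19:  p_0=19·1+0=19,  q_0=19·0+1=1
…
a_2=3:  p_2=3·20+19=79,  q_2=3·1+1=4
a_3=1:  p_3=1·79+20=99,  q_3=1·4+1=5
(x₁, y₁) = (99, 5);  99² − 392·5² = 1 ✓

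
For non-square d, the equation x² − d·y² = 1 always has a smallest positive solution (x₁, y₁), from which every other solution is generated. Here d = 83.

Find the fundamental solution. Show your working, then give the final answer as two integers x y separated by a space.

[9; 9,18] for √83; ℓ=2 ⇒ convergent index 1
i=0: a=9 ⇒ p=9, q=1
i=1: a=9 ⇒ p=82, q=9
(x₁, y₁) = (82, 9);  82² − 83·9² = 1 ✓

82 9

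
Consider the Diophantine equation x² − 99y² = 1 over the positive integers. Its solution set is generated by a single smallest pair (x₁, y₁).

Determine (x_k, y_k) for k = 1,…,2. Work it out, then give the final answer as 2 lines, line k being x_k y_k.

d=99: √d = [9; 1,18] (ℓ=2, even), read p_1/q_1
step 0: (9, 1)  from 9·(1,0) + (0,1)
step 1: (10, 1)  from 1·(9,1) + (1,0)
→ (10, 1).  Check: 10²=100, 99·1²=99, difference 1.
(10+1√99)^2 = 199 + 20√99

10 1
199 20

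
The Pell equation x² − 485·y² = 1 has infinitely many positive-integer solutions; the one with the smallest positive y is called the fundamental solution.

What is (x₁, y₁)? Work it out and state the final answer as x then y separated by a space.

969 44

[22; 44] for √485; ℓ=1 ⇒ convergent index 1
k=0  a_k=22  p_k/q_k = 22/1
k=1  a_k=44  p_k/q_k = 969/44
→ (969, 44).  Check: 969²=938961, 485·44²=938960, difference 1.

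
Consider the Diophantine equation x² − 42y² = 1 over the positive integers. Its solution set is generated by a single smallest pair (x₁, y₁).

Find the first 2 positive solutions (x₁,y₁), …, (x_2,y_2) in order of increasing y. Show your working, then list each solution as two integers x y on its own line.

13 2
337 52

[6; 2,12] for √42; ℓ=2 ⇒ convergent index 1
i=0: a=6 ⇒ p=6, q=1
i=1: a=2 ⇒ p=13, q=2
→ (13, 2).  Check: 13²=169, 42·2²=168, difference 1.
k=2:  x_2 = 13·13+42·2·2 = 337,  y_2 = 13·2+2·13 = 52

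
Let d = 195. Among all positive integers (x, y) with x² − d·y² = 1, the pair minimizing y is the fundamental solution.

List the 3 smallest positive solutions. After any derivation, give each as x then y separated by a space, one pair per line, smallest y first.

[13; 1,26] for √195; ℓ=2 ⇒ convergent index 1
step 0: (13, 1)  from 13·(1,0) + (0,1)
step 1: (14, 1)  from 1·(13,1) + (1,0)
→ (14, 1).  Check: 14²=196, 195·1²=195, difference 1.
(14+1√195)^2 = 391 + 28√195
(14+1√195)^3 = 10934 + 783√195

14 1
391 28
10934 783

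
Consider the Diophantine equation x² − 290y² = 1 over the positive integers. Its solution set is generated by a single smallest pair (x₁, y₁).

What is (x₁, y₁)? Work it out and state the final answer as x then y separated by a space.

d=290: √d = [17; 34] (ℓ=1, odd), read p_1/q_1
a_0=17:  p_0=17·1+0=17,  q_0=17·0+1=1
a_1=34:  p_1=34·17+1=579,  q_1=34·1+0=34
fundamental: x₁=579, y₁=34  (since 335241 − 290·1156 = 1)

579 34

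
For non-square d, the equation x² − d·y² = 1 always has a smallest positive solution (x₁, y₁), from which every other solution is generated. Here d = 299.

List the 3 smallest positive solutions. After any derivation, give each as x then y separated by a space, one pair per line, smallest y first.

415 24
344449 19920
285892255 16533576

√299 = [17; 3,2,3,34, …], period ℓ=4 (even) → k=3
a_0=17:  p_0=17·1+0=17,  q_0=17·0+1=1
a_1=3:  p_1=3·17+1=52,  q_1=3·1+0=3
a_2=2:  p_2=2·52+17=121,  q_2=2·3+1=7
a_3=3:  p_3=3·121+52=415,  q_3=3·7+3=24
→ (415, 24).  Check: 415²=172225, 299·24²=172224, difference 1.
k=2:  x_2 = 415·415+299·24·24 = 344449,  y_2 = 415·24+24·415 = 19920
k=3:  x_3 = 415·344449+299·24·19920 = 285892255,  y_3 = 415·19920+24·344449 = 16533576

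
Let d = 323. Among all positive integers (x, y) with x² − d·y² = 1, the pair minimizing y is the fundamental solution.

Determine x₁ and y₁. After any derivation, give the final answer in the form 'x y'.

[17; 1,34] for √323; ℓ=2 ⇒ convergent index 1
a_0=17:  p_0=17·1+0=17,  q_0=17·0+1=1
a_1=1:  p_1=1·17+1=18,  q_1=1·1+0=1
(x₁, y₁) = (18, 1);  18² − 323·1² = 1 ✓

18 1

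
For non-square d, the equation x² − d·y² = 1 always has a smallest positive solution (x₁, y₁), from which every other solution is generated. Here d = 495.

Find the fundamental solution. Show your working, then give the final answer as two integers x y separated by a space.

[22; 4,44] for √495; ℓ=2 ⇒ convergent index 1
i=0: a=22 ⇒ p=22, q=1
i=1: a=4 ⇒ p=89, q=4
fundamental: x₁=89, y₁=4  (since 7921 − 495·16 = 1)

89 4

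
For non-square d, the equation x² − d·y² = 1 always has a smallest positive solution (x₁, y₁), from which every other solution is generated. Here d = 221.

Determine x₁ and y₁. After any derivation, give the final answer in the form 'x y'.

d=221: √d = [14; 1,6,2,6,1,28] (ℓ=6, even), read p_5/q_5
a_0=14:  p_0=14·1+0=14,  q_0=14·0+1=1
…
a_2=6:  p_2=6·15+14=104,  q_2=6·1+1=7
a_3=2:  p_3=2·104+15=223,  q_3=2·7+1=15
a_4=6:  p_4=6·223+104=1442,  q_4=6·15+7=97
a_5=1:  p_5=1·1442+223=1665,  q_5=1·97+15=112
→ (1665, 112).  Check: 1665²=2772225, 221·112²=2772224, difference 1.

1665 112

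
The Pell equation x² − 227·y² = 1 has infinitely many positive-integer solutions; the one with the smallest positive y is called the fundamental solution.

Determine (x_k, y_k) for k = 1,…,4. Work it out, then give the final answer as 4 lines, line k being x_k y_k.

d=227: √d = [15; 15,30] (ℓ=2, even), read p_1/q_1
i=0: a=15 ⇒ p=15, q=1
i=1: a=15 ⇒ p=226, q=15
fundamental: x₁=226, y₁=15  (since 51076 − 227·225 = 1)
(226+15√227)^2 = 102151 + 6780√227
(226+15√227)^3 = 46172026 + 3064545√227
(226+15√227)^4 = 20869653601 + 1385167560√227

226 15
102151 6780
46172026 3064545
20869653601 1385167560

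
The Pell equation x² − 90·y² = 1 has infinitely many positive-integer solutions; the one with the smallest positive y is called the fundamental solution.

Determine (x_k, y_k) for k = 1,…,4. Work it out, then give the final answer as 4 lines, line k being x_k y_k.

d=90: √d = [9; 2,18] (ℓ=2, even), read p_1/q_1
i=0: a=9 ⇒ p=9, q=1
i=1: a=2 ⇒ p=19, q=2
→ (19, 2).  Check: 19²=361, 90·2²=360, difference 1.
n=2: (19,2)∘(19,2) = (19·19+90·2·2, 19·2+2·19) = (721,76)
n=3: (721,76)∘(19,2) = (19·721+90·2·76, 19·76+2·721) = (27379,2886)
n=4: (27379,2886)∘(19,2) = (19·27379+90·2·2886, 19·2886+2·27379) = (1039681,109592)

19 2
721 76
27379 2886
1039681 109592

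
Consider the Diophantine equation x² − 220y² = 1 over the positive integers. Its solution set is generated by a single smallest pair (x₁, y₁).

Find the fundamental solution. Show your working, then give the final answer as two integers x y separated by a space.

89 6

√220 → a₀=14, period (1,4,1,28); ℓ=4 even so k=3
step 0: (14, 1)  from 14·(1,0) + (0,1)
…
step 2: (74, 5)  from 4·(15,1) + (14,1)
step 3: (89, 6)  from 1·(74,5) + (15,1)
fundamental: x₁=89, y₁=6  (since 7921 − 220·36 = 1)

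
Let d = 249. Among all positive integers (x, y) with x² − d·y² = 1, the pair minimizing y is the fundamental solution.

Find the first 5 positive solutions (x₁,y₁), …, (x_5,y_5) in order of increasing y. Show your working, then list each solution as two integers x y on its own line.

√249 = [15; 1,3,1,1,5,…,3,1,30, …], period ℓ=16 (even) → k=15
k=0  a_k=15  p_k/q_k = 15/1
…
k=2  a_k=3  p_k/q_k = 63/4
…
k=4  a_k=1  p_k/q_k = 142/9
…
k=14  a_k=3  p_k/q_k = 6669699/422675
k=15  a_k=1  p_k/q_k = 8553815/542076
(x₁, y₁) = (8553815, 542076);  8553815² − 249·542076² = 1 ✓
n=2: (8553815,542076)∘(8553815,542076) = (8553815·8553815+249·542076·542076, 8553815·542076+542076·8553815) = (146335502108449,9273635639880)
n=3: (146335502108449,9273635639880)∘(8553815,542076) = (8553815·146335502108449+249·542076·9273635639880, 8553815·9273635639880+542076·146335502108449) = (2503453625935556812055,158649927281879742324)
n=4: (2503453625935556812055,158649927281879742324)∘(8553815,542076) = (8553815·2503453625935556812055+249·542076·158649927281879742324, 8553815·158649927281879742324+542076·2503453625935556812055) = (42828158354663763449114371201,2714124255465295062538692240)
n=5: (42828158354663763449114371201,2714124255465295062538692240)∘(8553815,542076) = (8553815·42828158354663763449114371201+249·542076·2714124255465295062538692240, 8553815·2714124255465295062538692240+542076·42828158354663763449114371201) = (732688286712993936041346554632551575,46432233536525587120811525646048876)

8553815 542076
146335502108449 9273635639880
2503453625935556812055 158649927281879742324
42828158354663763449114371201 2714124255465295062538692240
732688286712993936041346554632551575 46432233536525587120811525646048876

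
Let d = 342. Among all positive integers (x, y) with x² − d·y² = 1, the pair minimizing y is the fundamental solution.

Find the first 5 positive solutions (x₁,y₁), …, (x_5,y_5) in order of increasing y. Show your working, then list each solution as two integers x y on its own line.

37 2
2737 148
202501 10950
14982337 810152
1108490437 59940298

[18; 2,36] for √342; ℓ=2 ⇒ convergent index 1
a_0=18:  p_0=18·1+0=18,  q_0=18·0+1=1
a_1=2:  p_1=2·18+1=37,  q_1=2·1+0=2
→ (37, 2).  Check: 37²=1369, 342·2²=1368, difference 1.
k=2:  x_2 = 37·37+342·2·2 = 2737,  y_2 = 37·2+2·37 = 148
k=3:  x_3 = 37·2737+342·2·148 = 202501,  y_3 = 37·148+2·2737 = 10950
k=4:  x_4 = 37·202501+342·2·10950 = 14982337,  y_4 = 37·10950+2·202501 = 810152
k=5:  x_5 = 37·14982337+342·2·810152 = 1108490437,  y_5 = 37·810152+2·14982337 = 59940298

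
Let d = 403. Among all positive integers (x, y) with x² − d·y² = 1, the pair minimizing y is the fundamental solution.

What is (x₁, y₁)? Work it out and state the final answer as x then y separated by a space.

√403 = [20; 13,2,1,3,1,3,1,2,13,40, …], period ℓ=10 (even) → k=9
i=0: a=20 ⇒ p=20, q=1
…
i=6: a=3 ⇒ p=14213, q=708
i=7: a=1 ⇒ p=17967, q=895
i=8: a=2 ⇒ p=50147, q=2498
i=9: a=13 ⇒ p=669878, q=33369
fundamental: x₁=669878, y₁=33369  (since 448736534884 − 403·1113490161 = 1)

669878 33369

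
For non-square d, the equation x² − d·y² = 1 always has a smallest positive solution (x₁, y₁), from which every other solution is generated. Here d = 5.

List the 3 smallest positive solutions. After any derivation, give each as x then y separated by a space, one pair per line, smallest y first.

d=5: √d = [2; 4] (ℓ=1, odd), read p_1/q_1
step 0: (2, 1)  from 2·(1,0) + (0,1)
step 1: (9, 4)  from 4·(2,1) + (1,0)
fundamental: x₁=9, y₁=4  (since 81 − 5·16 = 1)
k=2:  x_2 = 9·9+5·4·4 = 161,  y_2 = 9·4+4·9 = 72
k=3:  x_3 = 9·161+5·4·72 = 2889,  y_3 = 9·72+4·161 = 1292

9 4
161 72
2889 1292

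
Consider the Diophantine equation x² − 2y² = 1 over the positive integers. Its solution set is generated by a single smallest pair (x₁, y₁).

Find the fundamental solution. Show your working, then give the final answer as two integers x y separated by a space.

3 2

[1; 2] for √2; ℓ=1 ⇒ convergent index 1
i=0: a=1 ⇒ p=1, q=1
i=1: a=2 ⇒ p=3, q=2
(x₁, y₁) = (3, 2);  3² − 2·2² = 1 ✓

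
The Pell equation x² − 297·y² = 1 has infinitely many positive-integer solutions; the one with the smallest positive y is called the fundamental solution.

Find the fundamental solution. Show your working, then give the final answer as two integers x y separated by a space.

[17; 4,3,1,1,2,1,1,3,4,34] for √297; ℓ=10 ⇒ convergent index 9
k=0  a_k=17  p_k/q_k = 17/1
k=1  a_k=4  p_k/q_k = 69/4
k=2  a_k=3  p_k/q_k = 224/13
…
k=6  a_k=1  p_k/q_k = 1844/107
k=7  a_k=1  p_k/q_k = 3171/184
k=8  a_k=3  p_k/q_k = 11357/659
k=9  a_k=4  p_k/q_k = 48599/2820
fundamental: x₁=48599, y₁=2820  (since 2361862801 − 297·7952400 = 1)

48599 2820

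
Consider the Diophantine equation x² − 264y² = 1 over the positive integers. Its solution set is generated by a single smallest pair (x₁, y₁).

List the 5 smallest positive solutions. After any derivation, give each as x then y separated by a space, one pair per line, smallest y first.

√264 → a₀=16, period (4,32); ℓ=2 even so k=1
step 0: (16, 1)  from 16·(1,0) + (0,1)
step 1: (65, 4)  from 4·(16,1) + (1,0)
fundamental: x₁=65, y₁=4  (since 4225 − 264·16 = 1)
(65+4√264)^2 = 8449 + 520√264
(65+4√264)^3 = 1098305 + 67596√264
(65+4√264)^4 = 142771201 + 8786960√264
(65+4√264)^5 = 18559157825 + 1142237204√264

65 4
8449 520
1098305 67596
142771201 8786960
18559157825 1142237204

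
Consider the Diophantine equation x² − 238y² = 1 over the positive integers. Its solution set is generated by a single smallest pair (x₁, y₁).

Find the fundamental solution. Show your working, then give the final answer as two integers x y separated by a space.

d=238: √d = [15; 2,2,1,14,1,2,2,30] (ℓ=8, even), read p_7/q_7
i=0: a=15 ⇒ p=15, q=1
…
i=2: a=2 ⇒ p=77, q=5
i=3: a=1 ⇒ p=108, q=7
i=4: a=14 ⇒ p=1589, q=103
i=5: a=1 ⇒ p=1697, q=110
i=6: a=2 ⇒ p=4983, q=323
i=7: a=2 ⇒ p=11663, q=756
fundamental: x₁=11663, y₁=756  (since 136025569 − 238·571536 = 1)

11663 756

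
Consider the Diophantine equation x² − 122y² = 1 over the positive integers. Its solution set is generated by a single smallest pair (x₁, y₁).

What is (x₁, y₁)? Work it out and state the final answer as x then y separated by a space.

243 22

√122 → a₀=11, period (22); ℓ=1 odd so k=1
i=0: a=11 ⇒ p=11, q=1
i=1: a=22 ⇒ p=243, q=22
(x₁, y₁) = (243, 22);  243² − 122·22² = 1 ✓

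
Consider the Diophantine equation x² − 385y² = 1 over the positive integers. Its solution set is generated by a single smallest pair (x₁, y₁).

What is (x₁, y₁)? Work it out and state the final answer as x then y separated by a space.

√385 = [19; 1,1,1,1,1,…,1,1,38, …], period ℓ=16 (even) → k=15
i=0: a=19 ⇒ p=19, q=1
i=1: a=1 ⇒ p=20, q=1
…
i=5: a=1 ⇒ p=157, q=8
i=6: a=3 ⇒ p=569, q=29
…
i=8: a=2 ⇒ p=2021, q=103
…
i=11: a=1 ⇒ p=13009, q=663
i=12: a=1 ⇒ p=23271, q=1186
…
i=14: a=1 ⇒ p=59551, q=3035
i=15: a=1 ⇒ p=95831, q=4884
→ (95831, 4884).  Check: 95831²=9183580561, 385·4884²=9183580560, difference 1.

95831 4884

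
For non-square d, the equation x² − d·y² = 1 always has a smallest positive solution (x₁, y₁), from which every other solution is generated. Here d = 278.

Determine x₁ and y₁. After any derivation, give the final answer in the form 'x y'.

2501 150

[16; 1,2,16,2,1,32] for √278; ℓ=6 ⇒ convergent index 5
k=0  a_k=16  p_k/q_k = 16/1
…
k=4  a_k=2  p_k/q_k = 1684/101
k=5  a_k=1  p_k/q_k = 2501/150
fundamental: x₁=2501, y₁=150  (since 6255001 − 278·22500 = 1)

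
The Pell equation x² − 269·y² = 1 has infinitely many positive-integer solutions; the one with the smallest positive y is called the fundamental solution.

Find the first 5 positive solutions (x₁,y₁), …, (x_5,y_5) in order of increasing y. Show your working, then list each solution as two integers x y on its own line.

√269 = [16; 2,2,32, …], period ℓ=3 (odd) → k=5
a_0=16:  p_0=16·1+0=16,  q_0=16·0+1=1
…
a_2=2:  p_2=2·33+16=82,  q_2=2·2+1=5
…
a_4=2:  p_4=2·2657+82=5396,  q_4=2·162+5=329
a_5=2:  p_5=2·5396+2657=13449,  q_5=2·329+162=820
→ (13449, 820).  Check: 13449²=180875601, 269·820²=180875600, difference 1.
(13449+820√269)^2 = 361751201 + 22056360√269
(13449+820√269)^3 = 9730383791049 + 593271970460√269
(13449+820√269)^4 = 261727862849884801 + 15957829439376720√269
(13449+820√269)^5 = 7039956045205817586249 + 429233695667083044100√269

13449 820
361751201 22056360
9730383791049 593271970460
261727862849884801 15957829439376720
7039956045205817586249 429233695667083044100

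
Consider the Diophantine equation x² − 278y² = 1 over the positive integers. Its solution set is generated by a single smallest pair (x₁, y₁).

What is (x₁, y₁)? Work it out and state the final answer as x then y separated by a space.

2501 150

√278 = [16; 1,2,16,2,1,32, …], period ℓ=6 (even) → k=5
k=0  a_k=16  p_k/q_k = 16/1
…
k=2  a_k=2  p_k/q_k = 50/3
…
k=4  a_k=2  p_k/q_k = 1684/101
k=5  a_k=1  p_k/q_k = 2501/150
fundamental: x₁=2501, y₁=150  (since 6255001 − 278·22500 = 1)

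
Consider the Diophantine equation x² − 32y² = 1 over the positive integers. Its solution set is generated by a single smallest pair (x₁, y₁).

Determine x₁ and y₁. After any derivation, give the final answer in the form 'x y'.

√32 = [5; 1,1,1,10, …], period ℓ=4 (even) → k=3
step 0: (5, 1)  from 5·(1,0) + (0,1)
…
step 2: (11, 2)  from 1·(6,1) + (5,1)
step 3: (17, 3)  from 1·(11,2) + (6,1)
→ (17, 3).  Check: 17²=289, 32·3²=288, difference 1.

17 3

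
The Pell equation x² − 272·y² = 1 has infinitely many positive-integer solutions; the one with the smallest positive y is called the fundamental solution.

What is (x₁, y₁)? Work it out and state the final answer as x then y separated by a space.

√272 = [16; 2,32, …], period ℓ=2 (even) → k=1
k=0  a_k=16  p_k/q_k = 16/1
k=1  a_k=2  p_k/q_k = 33/2
→ (33, 2).  Check: 33²=1089, 272·2²=1088, difference 1.

33 2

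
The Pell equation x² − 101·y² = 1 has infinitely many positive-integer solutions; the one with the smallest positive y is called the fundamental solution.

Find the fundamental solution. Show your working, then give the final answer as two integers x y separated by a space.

201 20

√101 → a₀=10, period (20); ℓ=1 odd so k=1
k=0  a_k=10  p_k/q_k = 10/1
k=1  a_k=20  p_k/q_k = 201/20
(x₁, y₁) = (201, 20);  201² − 101·20² = 1 ✓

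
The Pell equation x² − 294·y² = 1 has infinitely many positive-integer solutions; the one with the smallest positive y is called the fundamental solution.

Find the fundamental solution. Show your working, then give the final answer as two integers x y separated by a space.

4801 280

d=294: √d = [17; 6,1,4,1,6,34] (ℓ=6, even), read p_5/q_5
a_0=17:  p_0=17·1+0=17,  q_0=17·0+1=1
a_1=6:  p_1=6·17+1=103,  q_1=6·1+0=6
…
a_4=1:  p_4=1·583+120=703,  q_4=1·34+7=41
a_5=6:  p_5=6·703+583=4801,  q_5=6·41+34=280
fundamental: x₁=4801, y₁=280  (since 23049601 − 294·78400 = 1)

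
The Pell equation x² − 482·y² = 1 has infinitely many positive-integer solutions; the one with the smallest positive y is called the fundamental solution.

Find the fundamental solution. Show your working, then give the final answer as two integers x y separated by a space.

√482 → a₀=21, period (1,20,1,42); ℓ=4 even so k=3
k=0  a_k=21  p_k/q_k = 21/1
k=1  a_k=1  p_k/q_k = 22/1
k=2  a_k=20  p_k/q_k = 461/21
k=3  a_k=1  p_k/q_k = 483/22
(x₁, y₁) = (483, 22);  483² − 482·22² = 1 ✓

483 22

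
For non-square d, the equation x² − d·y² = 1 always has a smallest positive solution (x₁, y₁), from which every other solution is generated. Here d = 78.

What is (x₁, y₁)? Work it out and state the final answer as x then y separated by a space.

53 6

√78 → a₀=8, period (1,4,1,16); ℓ=4 even so k=3
a_0=8:  p_0=8·1+0=8,  q_0=8·0+1=1
…
a_2=4:  p_2=4·9+8=44,  q_2=4·1+1=5
a_3=1:  p_3=1·44+9=53,  q_3=1·5+1=6
→ (53, 6).  Check: 53²=2809, 78·6²=2808, difference 1.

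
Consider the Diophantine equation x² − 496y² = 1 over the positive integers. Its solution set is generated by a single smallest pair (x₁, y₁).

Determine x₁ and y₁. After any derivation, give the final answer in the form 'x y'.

4620799 207480

√496 = [22; 3,1,2,4,1,…,1,3,44, …], period ℓ=16 (even) → k=15
k=0  a_k=22  p_k/q_k = 22/1
k=1  a_k=3  p_k/q_k = 67/3
…
k=4  a_k=4  p_k/q_k = 1069/48
k=5  a_k=1  p_k/q_k = 1314/59
k=6  a_k=1  p_k/q_k = 2383/107
k=7  a_k=2  p_k/q_k = 6080/273
k=8  a_k=2  p_k/q_k = 14543/653
k=9  a_k=2  p_k/q_k = 35166/1579
k=10  a_k=1  p_k/q_k = 49709/2232
…
k=12  a_k=4  p_k/q_k = 389209/17476
…
k=14  a_k=1  p_k/q_k = 1252502/56239
k=15  a_k=3  p_k/q_k = 4620799/207480
fundamental: x₁=4620799, y₁=207480  (since 21351783398401 − 496·43047950400 = 1)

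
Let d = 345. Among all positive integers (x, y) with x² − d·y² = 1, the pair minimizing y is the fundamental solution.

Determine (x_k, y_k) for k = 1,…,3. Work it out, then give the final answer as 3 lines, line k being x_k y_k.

6761 364
91422241 4922008
1236211536041 66555391812

√345 → a₀=18, period (1,1,2,1,6,1,2,1,1,36); ℓ=10 even so k=9
i=0: a=18 ⇒ p=18, q=1
…
i=2: a=1 ⇒ p=37, q=2
i=3: a=2 ⇒ p=93, q=5
i=4: a=1 ⇒ p=130, q=7
i=5: a=6 ⇒ p=873, q=47
i=6: a=1 ⇒ p=1003, q=54
i=7: a=2 ⇒ p=2879, q=155
i=8: a=1 ⇒ p=3882, q=209
i=9: a=1 ⇒ p=6761, q=364
fundamental: x₁=6761, y₁=364  (since 45711121 − 345·132496 = 1)
k=2:  x_2 = 6761·6761+345·364·364 = 91422241,  y_2 = 6761·364+364·6761 = 4922008
k=3:  x_3 = 6761·91422241+345·364·4922008 = 1236211536041,  y_3 = 6761·4922008+364·91422241 = 66555391812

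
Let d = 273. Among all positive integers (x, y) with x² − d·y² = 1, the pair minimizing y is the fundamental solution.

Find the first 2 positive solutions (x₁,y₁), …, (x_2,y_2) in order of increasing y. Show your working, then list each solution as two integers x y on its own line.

d=273: √d = [16; 1,1,10,1,1,32] (ℓ=6, even), read p_5/q_5
step 0: (16, 1)  from 16·(1,0) + (0,1)
step 1: (17, 1)  from 1·(16,1) + (1,0)
…
step 4: (380, 23)  from 1·(347,21) + (33,2)
step 5: (727, 44)  from 1·(380,23) + (347,21)
→ (727, 44).  Check: 727²=528529, 273·44²=528528, difference 1.
(727+44√273)^2 = 1057057 + 63976√273

727 44
1057057 63976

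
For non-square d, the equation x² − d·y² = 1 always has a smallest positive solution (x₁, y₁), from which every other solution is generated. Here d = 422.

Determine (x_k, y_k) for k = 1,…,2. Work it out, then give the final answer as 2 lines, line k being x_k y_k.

7022501 341850
98631040590001 4801283933700

[20; 1,1,5,2,1,…,1,1,40] for √422; ℓ=14 ⇒ convergent index 13
a_0=20:  p_0=20·1+0=20,  q_0=20·0+1=1
a_1=1:  p_1=1·20+1=21,  q_1=1·1+0=1
a_2=1:  p_2=1·21+20=41,  q_2=1·1+1=2
…
a_4=2:  p_4=2·226+41=493,  q_4=2·11+2=24
a_5=1:  p_5=1·493+226=719,  q_5=1·24+11=35
a_6=3:  p_6=3·719+493=2650,  q_6=3·35+24=129
a_7=20:  p_7=20·2650+719=53719,  q_7=20·129+35=2615
a_8=3:  p_8=3·53719+2650=163807,  q_8=3·2615+129=7974
…
a_10=2:  p_10=2·217526+163807=598859,  q_10=2·10589+7974=29152
a_11=5:  p_11=5·598859+217526=3211821,  q_11=5·29152+10589=156349
a_12=1:  p_12=1·3211821+598859=3810680,  q_12=1·156349+29152=185501
a_13=1:  p_13=1·3810680+3211821=7022501,  q_13=1·185501+156349=341850
fundamental: x₁=7022501, y₁=341850  (since 49315520295001 − 422·116861422500 = 1)
(7022501+341850√422)^2 = 98631040590001 + 4801283933700√422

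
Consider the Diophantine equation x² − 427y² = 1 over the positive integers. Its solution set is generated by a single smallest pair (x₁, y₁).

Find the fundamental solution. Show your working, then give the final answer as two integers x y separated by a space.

62 3

√427 = [20; 1,1,1,40, …], period ℓ=4 (even) → k=3
k=0  a_k=20  p_k/q_k = 20/1
…
k=2  a_k=1  p_k/q_k = 41/2
k=3  a_k=1  p_k/q_k = 62/3
fundamental: x₁=62, y₁=3  (since 3844 − 427·9 = 1)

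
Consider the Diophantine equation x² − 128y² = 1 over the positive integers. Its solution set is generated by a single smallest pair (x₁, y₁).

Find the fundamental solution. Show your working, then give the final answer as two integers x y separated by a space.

d=128: √d = [11; 3,5,3,22] (ℓ=4, even), read p_3/q_3
a_0=11:  p_0=11·1+0=11,  q_0=11·0+1=1
a_1=3:  p_1=3·11+1=34,  q_1=3·1+0=3
a_2=5:  p_2=5·34+11=181,  q_2=5·3+1=16
a_3=3:  p_3=3·181+34=577,  q_3=3·16+3=51
fundamental: x₁=577, y₁=51  (since 332929 − 128·2601 = 1)

577 51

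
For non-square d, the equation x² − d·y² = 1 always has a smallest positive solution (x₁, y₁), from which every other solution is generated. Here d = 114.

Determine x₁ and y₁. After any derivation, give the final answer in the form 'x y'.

[10; 1,2,10,2,1,20] for √114; ℓ=6 ⇒ convergent index 5
step 0: (10, 1)  from 10·(1,0) + (0,1)
step 1: (11, 1)  from 1·(10,1) + (1,0)
step 2: (32, 3)  from 2·(11,1) + (10,1)
…
step 4: (694, 65)  from 2·(331,31) + (32,3)
step 5: (1025, 96)  from 1·(694,65) + (331,31)
fundamental: x₁=1025, y₁=96  (since 1050625 − 114·9216 = 1)

1025 96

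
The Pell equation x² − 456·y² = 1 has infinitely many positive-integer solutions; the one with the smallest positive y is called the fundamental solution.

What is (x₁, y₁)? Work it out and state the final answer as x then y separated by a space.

1025 48

d=456: √d = [21; 2,1,4,1,2,42] (ℓ=6, even), read p_5/q_5
i=0: a=21 ⇒ p=21, q=1
…
i=3: a=4 ⇒ p=299, q=14
i=4: a=1 ⇒ p=363, q=17
i=5: a=2 ⇒ p=1025, q=48
→ (1025, 48).  Check: 1025²=1050625, 456·48²=1050624, difference 1.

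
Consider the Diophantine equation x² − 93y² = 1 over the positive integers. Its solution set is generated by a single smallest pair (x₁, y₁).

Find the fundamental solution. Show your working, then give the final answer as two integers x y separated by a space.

12151 1260

d=93: √d = [9; 1,1,1,4,6,4,1,1,1,18] (ℓ=10, even), read p_9/q_9
step 0: (9, 1)  from 9·(1,0) + (0,1)
…
step 2: (19, 2)  from 1·(10,1) + (9,1)
…
step 4: (135, 14)  from 4·(29,3) + (19,2)
step 5: (839, 87)  from 6·(135,14) + (29,3)
step 6: (3491, 362)  from 4·(839,87) + (135,14)
step 7: (4330, 449)  from 1·(3491,362) + (839,87)
step 8: (7821, 811)  from 1·(4330,449) + (3491,362)
step 9: (12151, 1260)  from 1·(7821,811) + (4330,449)
(x₁, y₁) = (12151, 1260);  12151² − 93·1260² = 1 ✓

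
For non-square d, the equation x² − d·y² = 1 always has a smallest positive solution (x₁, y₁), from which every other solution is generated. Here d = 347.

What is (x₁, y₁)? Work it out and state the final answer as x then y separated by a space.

d=347: √d = [18; 1,1,1,2,4,…,1,1,36] (ℓ=14, even), read p_13/q_13
step 0: (18, 1)  from 18·(1,0) + (0,1)
step 1: (19, 1)  from 1·(18,1) + (1,0)
…
step 3: (56, 3)  from 1·(37,2) + (19,1)
…
step 6: (801, 43)  from 1·(652,35) + (149,8)
step 7: (14269, 766)  from 17·(801,43) + (652,35)
…
step 10: (164168, 8813)  from 2·(74549,4002) + (15070,809)
step 11: (238717, 12815)  from 1·(164168,8813) + (74549,4002)
step 12: (402885, 21628)  from 1·(238717,12815) + (164168,8813)
step 13: (641602, 34443)  from 1·(402885,21628) + (238717,12815)
→ (641602, 34443).  Check: 641602²=411653126404, 347·34443²=411653126403, difference 1.

641602 34443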